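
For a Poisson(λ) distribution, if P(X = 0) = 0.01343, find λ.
λ = 4.3103

For a Poisson(λ) distribution, the PMF at 0 is:
P(X = 0) = λ^0 e^(-λ) / 0! = e^(-λ)

Given P(X = 0) = 0.01343:
e^(-λ) = 0.01343
-λ = ln(0.01343)
λ = -ln(0.01343) = 4.3103

Verification: e^(-4.3103) = 0.01343 ✓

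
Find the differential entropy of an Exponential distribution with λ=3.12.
-0.1378 nats

We have X ~ Exponential(λ=3.12).

The differential entropy measures the uncertainty or information content of the distribution.

For an Exponential distribution with λ=3.12:
h(X) = -0.1378 nats

(In bits, this would be -0.1989 bits.)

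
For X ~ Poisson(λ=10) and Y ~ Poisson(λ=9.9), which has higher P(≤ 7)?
Y has higher probability (P(Y ≤ 7) = 0.2294 > P(X ≤ 7) = 0.2202)

Compute P(≤ 7) for each distribution:

X ~ Poisson(λ=10):
P(X ≤ 7) = 0.2202

Y ~ Poisson(λ=9.9):
P(Y ≤ 7) = 0.2294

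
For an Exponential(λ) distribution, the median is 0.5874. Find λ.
λ = 1.1800

For X ~ Exponential(λ), the CDF is F(x) = 1 - e^(-λx).
The median m satisfies F(m) = 0.5:
1 - e^(-λm) = 0.5
e^(-λm) = 0.5
λm = ln(2)
m = ln(2) / λ

Given m = 0.5874:
λ = ln(2) / 0.5874 = 0.693147 / 0.5874 = 1.1800

Verification: ln(2) / 1.1800 = 0.5874 ✓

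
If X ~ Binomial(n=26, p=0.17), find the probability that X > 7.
0.061263

We have X ~ Binomial(n=26, p=0.17).

P(X > 7) = 1 - P(X ≤ 7)
                = 1 - F(7)
                = 1 - 0.938737
                = 0.061263

So there's approximately a 6.1% chance that X exceeds 7.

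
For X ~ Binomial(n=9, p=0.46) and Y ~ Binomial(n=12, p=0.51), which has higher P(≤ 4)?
X has higher probability (P(X ≤ 4) = 0.5976 > P(Y ≤ 4) = 0.1751)

Compute P(≤ 4) for each distribution:

X ~ Binomial(n=9, p=0.46):
P(X ≤ 4) = 0.5976

Y ~ Binomial(n=12, p=0.51):
P(Y ≤ 4) = 0.1751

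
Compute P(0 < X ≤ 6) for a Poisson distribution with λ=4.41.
0.830250

We have X ~ Poisson(λ=4.41).

To find P(0 < X ≤ 6), we use:
P(0 < X ≤ 6) = P(X ≤ 6) - P(X ≤ 0)
                 = F(6) - F(0)
                 = 0.842406 - 0.012155
                 = 0.830250

So there's approximately a 83.0% chance that X falls in this range.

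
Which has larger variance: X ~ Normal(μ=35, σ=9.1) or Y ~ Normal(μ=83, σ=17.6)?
Y has larger variance (309.7600 > 82.8100)

Compute the variance for each distribution:

X ~ Normal(μ=35, σ=9.1):
Var(X) = 82.8100

Y ~ Normal(μ=83, σ=17.6):
Var(Y) = 309.7600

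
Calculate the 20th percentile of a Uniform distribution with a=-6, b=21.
-0.6000

We have X ~ Uniform(a=-6, b=21).

We want to find x such that P(X ≤ x) = 0.2.

This is the 20th percentile, which means 20% of values fall below this point.

Using the inverse CDF (quantile function):
x = F⁻¹(0.2) = -0.6000

Verification: P(X ≤ -0.6000) = 0.2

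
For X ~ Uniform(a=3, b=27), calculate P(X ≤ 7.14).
0.172500

We have X ~ Uniform(a=3, b=27).

The CDF gives us P(X ≤ k).

Using the CDF:
P(X ≤ 7.14) = 0.172500

This means there's approximately a 17.2% chance that X is at most 7.14.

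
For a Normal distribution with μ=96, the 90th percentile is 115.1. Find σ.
σ = 14.9038

For X ~ Normal(μ, σ), the p-th percentile satisfies x = μ + z_p × σ,
where z_p = Φ⁻¹(p) is the standard normal quantile.

Step 1: z_{0.9} = Φ⁻¹(0.9) = 1.2816

Step 2: Solve for σ:
115.1 = 96 + 1.2816 × σ
σ = (115.1 - 96) / 1.2816
σ = 19.10 / 1.2816
σ = 14.9038

Verification: μ + z × σ = 96 + 1.2816 × 14.9038 = 115.10 ✓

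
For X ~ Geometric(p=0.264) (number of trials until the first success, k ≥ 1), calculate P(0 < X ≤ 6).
0.841048

We have X ~ Geometric(p=0.264) (number of trials until the first success, k ≥ 1).

To find P(0 < X ≤ 6), we use:
P(0 < X ≤ 6) = P(X ≤ 6) - P(X ≤ 0)
                 = F(6) - F(0)
                 = 0.841048 - 0.000000
                 = 0.841048

So there's approximately a 84.1% chance that X falls in this range.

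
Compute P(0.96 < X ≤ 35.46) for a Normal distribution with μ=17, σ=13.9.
0.783662

We have X ~ Normal(μ=17, σ=13.9).

To find P(0.96 < X ≤ 35.46), we use:
P(0.96 < X ≤ 35.46) = P(X ≤ 35.46) - P(X ≤ 0.96)
                 = F(35.46) - F(0.96)
                 = 0.907920 - 0.124259
                 = 0.783662

So there's approximately a 78.4% chance that X falls in this range.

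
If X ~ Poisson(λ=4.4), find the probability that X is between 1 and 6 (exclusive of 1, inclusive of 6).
0.777348

We have X ~ Poisson(λ=4.4).

To find P(1 < X ≤ 6), we use:
P(1 < X ≤ 6) = P(X ≤ 6) - P(X ≤ 1)
                 = F(6) - F(1)
                 = 0.843645 - 0.066298
                 = 0.777348

So there's approximately a 77.7% chance that X falls in this range.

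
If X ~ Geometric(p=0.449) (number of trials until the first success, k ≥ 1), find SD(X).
1.6532

We have X ~ Geometric(p=0.449) (number of trials until the first success, k ≥ 1).

For a Geometric distribution with p=0.449 (number of trials until the first success, k ≥ 1):
σ = √Var(X) = 1.6532

The standard deviation is the square root of the variance.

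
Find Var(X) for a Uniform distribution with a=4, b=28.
48.0000

We have X ~ Uniform(a=4, b=28).

For a Uniform distribution with a=4, b=28:
Var(X) = 48.0000

The variance measures the spread of the distribution around the mean.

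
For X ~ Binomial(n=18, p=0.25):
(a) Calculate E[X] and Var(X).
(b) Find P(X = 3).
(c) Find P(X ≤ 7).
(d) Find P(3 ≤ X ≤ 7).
(a) E[X] = 4.5000, Var(X) = 3.3750
(b) P(X = 3) = 0.170384
(c) P(X ≤ 7) = 0.943052
(d) P(3 ≤ X ≤ 7) = 0.807747

We have X ~ Binomial(n=18, p=0.25).

(a) Moments:
E[X] = 4.5000
Var(X) = 3.3750
σ = √Var(X) = 1.8371

(b) Point probability using PMF:
P(X = 3) = 0.170384

(c) Cumulative probability using CDF:
P(X ≤ 7) = F(7) = 0.943052

(d) Range probability:
P(3 ≤ X ≤ 7) = P(X ≤ 7) - P(X ≤ 2)
                   = F(7) - F(2)
                   = 0.943052 - 0.135305
                   = 0.807747

This means approximately 80.8% of outcomes fall in the interval [3, 7].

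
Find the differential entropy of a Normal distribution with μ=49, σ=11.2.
3.8349 nats

We have X ~ Normal(μ=49, σ=11.2).

The differential entropy measures the uncertainty or information content of the distribution.

For a Normal distribution with μ=49, σ=11.2:
h(X) = 3.8349 nats

(In bits, this would be 5.5325 bits.)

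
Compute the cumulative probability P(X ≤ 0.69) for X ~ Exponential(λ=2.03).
0.753576

We have X ~ Exponential(λ=2.03).

The CDF gives us P(X ≤ k).

Using the CDF:
P(X ≤ 0.69) = 0.753576

This means there's approximately a 75.4% chance that X is at most 0.69.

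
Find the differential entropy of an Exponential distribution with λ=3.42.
-0.2296 nats

We have X ~ Exponential(λ=3.42).

The differential entropy measures the uncertainty or information content of the distribution.

For an Exponential distribution with λ=3.42:
h(X) = -0.2296 nats

(In bits, this would be -0.3313 bits.)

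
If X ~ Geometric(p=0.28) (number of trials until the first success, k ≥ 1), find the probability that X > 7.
0.100306

We have X ~ Geometric(p=0.28) (number of trials until the first success, k ≥ 1).

P(X > 7) = 1 - P(X ≤ 7)
                = 1 - F(7)
                = 1 - 0.899694
                = 0.100306

So there's approximately a 10.0% chance that X exceeds 7.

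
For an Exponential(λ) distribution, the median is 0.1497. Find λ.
λ = 4.6302

For X ~ Exponential(λ), the CDF is F(x) = 1 - e^(-λx).
The median m satisfies F(m) = 0.5:
1 - e^(-λm) = 0.5
e^(-λm) = 0.5
λm = ln(2)
m = ln(2) / λ

Given m = 0.1497:
λ = ln(2) / 0.1497 = 0.693147 / 0.1497 = 4.6302

Verification: ln(2) / 4.6302 = 0.1497 ✓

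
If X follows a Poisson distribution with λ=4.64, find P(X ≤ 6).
0.812706

We have X ~ Poisson(λ=4.64).

The CDF gives us P(X ≤ k).

Using the CDF:
P(X ≤ 6) = 0.812706

This means there's approximately a 81.3% chance that X is at most 6.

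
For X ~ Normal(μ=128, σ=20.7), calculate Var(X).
428.4900

We have X ~ Normal(μ=128, σ=20.7).

For a Normal distribution with μ=128, σ=20.7:
Var(X) = 428.4900

The variance measures the spread of the distribution around the mean.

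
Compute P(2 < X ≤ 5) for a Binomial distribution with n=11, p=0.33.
0.641524

We have X ~ Binomial(n=11, p=0.33).

To find P(2 < X ≤ 5), we use:
P(2 < X ≤ 5) = P(X ≤ 5) - P(X ≤ 2)
                 = F(5) - F(2)
                 = 0.882860 - 0.241336
                 = 0.641524

So there's approximately a 64.2% chance that X falls in this range.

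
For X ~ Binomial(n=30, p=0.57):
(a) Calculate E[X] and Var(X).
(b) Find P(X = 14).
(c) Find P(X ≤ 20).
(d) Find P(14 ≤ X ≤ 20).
(a) E[X] = 17.1000, Var(X) = 7.3530
(b) P(X = 14) = 0.075923
(c) P(X ≤ 20) = 0.896354
(d) P(14 ≤ X ≤ 20) = 0.803587

We have X ~ Binomial(n=30, p=0.57).

(a) Moments:
E[X] = 17.1000
Var(X) = 7.3530
σ = √Var(X) = 2.7116

(b) Point probability using PMF:
P(X = 14) = 0.075923

(c) Cumulative probability using CDF:
P(X ≤ 20) = F(20) = 0.896354

(d) Range probability:
P(14 ≤ X ≤ 20) = P(X ≤ 20) - P(X ≤ 13)
                   = F(20) - F(13)
                   = 0.896354 - 0.092767
                   = 0.803587

This means approximately 80.4% of outcomes fall in the interval [14, 20].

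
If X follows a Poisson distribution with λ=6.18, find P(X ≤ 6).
0.577416

We have X ~ Poisson(λ=6.18).

The CDF gives us P(X ≤ k).

Using the CDF:
P(X ≤ 6) = 0.577416

This means there's approximately a 57.7% chance that X is at most 6.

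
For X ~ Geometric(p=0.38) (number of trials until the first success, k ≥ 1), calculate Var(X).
4.2936

We have X ~ Geometric(p=0.38) (number of trials until the first success, k ≥ 1).

For a Geometric distribution with p=0.38 (number of trials until the first success, k ≥ 1):
Var(X) = 4.2936

The variance measures the spread of the distribution around the mean.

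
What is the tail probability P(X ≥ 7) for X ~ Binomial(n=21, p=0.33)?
0.568556

We have X ~ Binomial(n=21, p=0.33).

For discrete distributions, P(X ≥ 7) = 1 - P(X ≤ 6).

P(X ≤ 6) = 0.431444
P(X ≥ 7) = 1 - 0.431444 = 0.568556

So there's approximately a 56.9% chance that X is at least 7.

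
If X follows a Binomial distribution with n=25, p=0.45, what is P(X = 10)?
0.141889

We have X ~ Binomial(n=25, p=0.45).

For a Binomial distribution, the PMF gives us the probability of each outcome.

Using the PMF formula:
P(X = 10) = 0.141889

Rounded to 4 decimal places: 0.1419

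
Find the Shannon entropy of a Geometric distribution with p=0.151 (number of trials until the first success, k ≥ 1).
2.8109 nats

We have X ~ Geometric(p=0.151) (number of trials until the first success, k ≥ 1).

The Shannon entropy measures the uncertainty or information content of the distribution.

For a Geometric distribution with p=0.151 (number of trials until the first success, k ≥ 1):
H(X) = 2.8109 nats

(In bits, this would be 4.0552 bits.)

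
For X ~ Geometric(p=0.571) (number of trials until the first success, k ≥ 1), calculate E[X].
1.7513

We have X ~ Geometric(p=0.571) (number of trials until the first success, k ≥ 1).

For a Geometric distribution with p=0.571 (number of trials until the first success, k ≥ 1):
E[X] = 1.7513

This is the expected (average) value of X.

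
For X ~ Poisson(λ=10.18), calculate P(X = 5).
0.034549

We have X ~ Poisson(λ=10.18).

For a Poisson distribution, the PMF gives us the probability of each outcome.

Using the PMF formula:
P(X = 5) = 0.034549

Rounded to 4 decimal places: 0.0345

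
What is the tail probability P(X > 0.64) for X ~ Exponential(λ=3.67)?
0.095484

We have X ~ Exponential(λ=3.67).

P(X > 0.64) = 1 - P(X ≤ 0.64)
                = 1 - F(0.64)
                = 1 - 0.904516
                = 0.095484

So there's approximately a 9.5% chance that X exceeds 0.64.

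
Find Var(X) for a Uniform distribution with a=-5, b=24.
70.0833

We have X ~ Uniform(a=-5, b=24).

For a Uniform distribution with a=-5, b=24:
Var(X) = 70.0833

The variance measures the spread of the distribution around the mean.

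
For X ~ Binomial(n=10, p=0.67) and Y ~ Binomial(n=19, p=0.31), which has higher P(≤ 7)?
Y has higher probability (P(Y ≤ 7) = 0.7909 > P(X ≤ 7) = 0.6930)

Compute P(≤ 7) for each distribution:

X ~ Binomial(n=10, p=0.67):
P(X ≤ 7) = 0.6930

Y ~ Binomial(n=19, p=0.31):
P(Y ≤ 7) = 0.7909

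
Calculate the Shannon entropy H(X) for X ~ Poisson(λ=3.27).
1.9784 nats

We have X ~ Poisson(λ=3.27).

The Shannon entropy measures the uncertainty or information content of the distribution.

For a Poisson distribution with λ=3.27:
H(X) = 1.9784 nats

(In bits, this would be 2.8543 bits.)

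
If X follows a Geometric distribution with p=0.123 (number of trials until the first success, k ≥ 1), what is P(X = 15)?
0.019584

We have X ~ Geometric(p=0.123) (number of trials until the first success, k ≥ 1).

For a Geometric distribution, the PMF gives us the probability of each outcome.

Using the PMF formula:
P(X = 15) = 0.019584

Rounded to 4 decimal places: 0.0196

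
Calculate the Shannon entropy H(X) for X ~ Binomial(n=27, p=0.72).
2.2627 nats

We have X ~ Binomial(n=27, p=0.72).

The Shannon entropy measures the uncertainty or information content of the distribution.

For a Binomial distribution with n=27, p=0.72:
H(X) = 2.2627 nats

(In bits, this would be 3.2644 bits.)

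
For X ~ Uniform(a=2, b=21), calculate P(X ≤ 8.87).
0.361579

We have X ~ Uniform(a=2, b=21).

The CDF gives us P(X ≤ k).

Using the CDF:
P(X ≤ 8.87) = 0.361579

This means there's approximately a 36.2% chance that X is at most 8.87.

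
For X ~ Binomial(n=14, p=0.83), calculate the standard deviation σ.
1.4055

We have X ~ Binomial(n=14, p=0.83).

For a Binomial distribution with n=14, p=0.83:
σ = √Var(X) = 1.4055

The standard deviation is the square root of the variance.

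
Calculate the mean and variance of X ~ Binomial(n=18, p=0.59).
E[X] = 10.6200, Var(X) = 4.3542

We have X ~ Binomial(n=18, p=0.59).

For a Binomial distribution with n=18, p=0.59:

Expected value:
E[X] = 10.6200

Variance:
Var(X) = 4.3542

Standard deviation:
σ = √Var(X) = 2.0867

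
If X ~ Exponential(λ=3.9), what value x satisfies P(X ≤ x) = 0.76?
0.3659

We have X ~ Exponential(λ=3.9).

We want to find x such that P(X ≤ x) = 0.76.

This is the 76th percentile, which means 76% of values fall below this point.

Using the inverse CDF (quantile function):
x = F⁻¹(0.76) = 0.3659

Verification: P(X ≤ 0.3659) = 0.76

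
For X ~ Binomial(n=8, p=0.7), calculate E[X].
5.6000

We have X ~ Binomial(n=8, p=0.7).

For a Binomial distribution with n=8, p=0.7:
E[X] = 5.6000

This is the expected (average) value of X.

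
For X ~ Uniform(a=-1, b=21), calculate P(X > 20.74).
0.011818

We have X ~ Uniform(a=-1, b=21).

P(X > 20.74) = 1 - P(X ≤ 20.74)
                = 1 - F(20.74)
                = 1 - 0.988182
                = 0.011818

So there's approximately a 1.2% chance that X exceeds 20.74.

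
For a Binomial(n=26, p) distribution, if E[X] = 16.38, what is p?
p = 0.63

For a Binomial(n, p) distribution:
E[X] = n × p

Given n = 26 and E[X] = 16.38:
16.38 = 26 × p
p = 16.38 / 26 = 0.63

Verification: Binomial(26, 0.63) has E[X] = 16.38 ✓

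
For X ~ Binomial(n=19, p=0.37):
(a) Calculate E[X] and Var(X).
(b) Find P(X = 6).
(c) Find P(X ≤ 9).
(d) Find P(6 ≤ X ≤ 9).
(a) E[X] = 7.0300, Var(X) = 4.4289
(b) P(X = 6) = 0.171443
(c) P(X ≤ 9) = 0.878709
(d) P(6 ≤ X ≤ 9) = 0.641415

We have X ~ Binomial(n=19, p=0.37).

(a) Moments:
E[X] = 7.0300
Var(X) = 4.4289
σ = √Var(X) = 2.1045

(b) Point probability using PMF:
P(X = 6) = 0.171443

(c) Cumulative probability using CDF:
P(X ≤ 9) = F(9) = 0.878709

(d) Range probability:
P(6 ≤ X ≤ 9) = P(X ≤ 9) - P(X ≤ 5)
                   = F(9) - F(5)
                   = 0.878709 - 0.237294
                   = 0.641415

This means approximately 64.1% of outcomes fall in the interval [6, 9].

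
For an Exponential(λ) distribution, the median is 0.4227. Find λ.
λ = 1.6398

For X ~ Exponential(λ), the CDF is F(x) = 1 - e^(-λx).
The median m satisfies F(m) = 0.5:
1 - e^(-λm) = 0.5
e^(-λm) = 0.5
λm = ln(2)
m = ln(2) / λ

Given m = 0.4227:
λ = ln(2) / 0.4227 = 0.693147 / 0.4227 = 1.6398

Verification: ln(2) / 1.6398 = 0.4227 ✓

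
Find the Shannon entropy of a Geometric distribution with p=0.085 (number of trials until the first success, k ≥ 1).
3.4213 nats

We have X ~ Geometric(p=0.085) (number of trials until the first success, k ≥ 1).

The Shannon entropy measures the uncertainty or information content of the distribution.

For a Geometric distribution with p=0.085 (number of trials until the first success, k ≥ 1):
H(X) = 3.4213 nats

(In bits, this would be 4.9360 bits.)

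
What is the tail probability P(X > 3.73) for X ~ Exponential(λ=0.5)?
0.154896

We have X ~ Exponential(λ=0.5).

P(X > 3.73) = 1 - P(X ≤ 3.73)
                = 1 - F(3.73)
                = 1 - 0.845104
                = 0.154896

So there's approximately a 15.5% chance that X exceeds 3.73.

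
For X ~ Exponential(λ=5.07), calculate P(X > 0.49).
0.083384

We have X ~ Exponential(λ=5.07).

P(X > 0.49) = 1 - P(X ≤ 0.49)
                = 1 - F(0.49)
                = 1 - 0.916616
                = 0.083384

So there's approximately a 8.3% chance that X exceeds 0.49.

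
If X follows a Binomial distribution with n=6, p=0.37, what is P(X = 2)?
0.323487

We have X ~ Binomial(n=6, p=0.37).

For a Binomial distribution, the PMF gives us the probability of each outcome.

Using the PMF formula:
P(X = 2) = 0.323487

Rounded to 4 decimal places: 0.3235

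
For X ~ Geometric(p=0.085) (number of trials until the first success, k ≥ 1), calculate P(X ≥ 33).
0.058274

We have X ~ Geometric(p=0.085) (number of trials until the first success, k ≥ 1).

For discrete distributions, P(X ≥ 33) = 1 - P(X ≤ 32).

P(X ≤ 32) = 0.941726
P(X ≥ 33) = 1 - 0.941726 = 0.058274

So there's approximately a 5.8% chance that X is at least 33.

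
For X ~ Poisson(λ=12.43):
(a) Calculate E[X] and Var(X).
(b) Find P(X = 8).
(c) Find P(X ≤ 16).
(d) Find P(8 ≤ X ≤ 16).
(a) E[X] = 12.4300, Var(X) = 12.4300
(b) P(X = 8) = 0.056490
(c) P(X ≤ 16) = 0.873694
(d) P(8 ≤ X ≤ 16) = 0.801362

We have X ~ Poisson(λ=12.43).

(a) Moments:
E[X] = 12.4300
Var(X) = 12.4300
σ = √Var(X) = 3.5256

(b) Point probability using PMF:
P(X = 8) = 0.056490

(c) Cumulative probability using CDF:
P(X ≤ 16) = F(16) = 0.873694

(d) Range probability:
P(8 ≤ X ≤ 16) = P(X ≤ 16) - P(X ≤ 7)
                   = F(16) - F(7)
                   = 0.873694 - 0.072332
                   = 0.801362

This means approximately 80.1% of outcomes fall in the interval [8, 16].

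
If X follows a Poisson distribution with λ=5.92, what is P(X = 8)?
0.100468

We have X ~ Poisson(λ=5.92).

For a Poisson distribution, the PMF gives us the probability of each outcome.

Using the PMF formula:
P(X = 8) = 0.100468

Rounded to 4 decimal places: 0.1005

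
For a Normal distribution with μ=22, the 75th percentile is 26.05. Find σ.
σ = 6.0045

For X ~ Normal(μ, σ), the p-th percentile satisfies x = μ + z_p × σ,
where z_p = Φ⁻¹(p) is the standard normal quantile.

Step 1: z_{0.75} = Φ⁻¹(0.75) = 0.6745

Step 2: Solve for σ:
26.05 = 22 + 0.6745 × σ
σ = (26.05 - 22) / 0.6745
σ = 4.05 / 0.6745
σ = 6.0045

Verification: μ + z × σ = 22 + 0.6745 × 6.0045 = 26.05 ✓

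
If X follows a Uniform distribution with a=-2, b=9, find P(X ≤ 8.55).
0.959091

We have X ~ Uniform(a=-2, b=9).

The CDF gives us P(X ≤ k).

Using the CDF:
P(X ≤ 8.55) = 0.959091

This means there's approximately a 95.9% chance that X is at most 8.55.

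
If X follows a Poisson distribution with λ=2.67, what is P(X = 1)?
0.184903

We have X ~ Poisson(λ=2.67).

For a Poisson distribution, the PMF gives us the probability of each outcome.

Using the PMF formula:
P(X = 1) = 0.184903

Rounded to 4 decimal places: 0.1849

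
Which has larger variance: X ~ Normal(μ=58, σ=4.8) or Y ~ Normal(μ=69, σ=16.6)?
Y has larger variance (275.5600 > 23.0400)

Compute the variance for each distribution:

X ~ Normal(μ=58, σ=4.8):
Var(X) = 23.0400

Y ~ Normal(μ=69, σ=16.6):
Var(Y) = 275.5600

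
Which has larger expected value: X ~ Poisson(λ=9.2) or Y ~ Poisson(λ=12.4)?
Y has larger mean (12.4000 > 9.2000)

Compute the expected value for each distribution:

X ~ Poisson(λ=9.2):
E[X] = 9.2000

Y ~ Poisson(λ=12.4):
E[Y] = 12.4000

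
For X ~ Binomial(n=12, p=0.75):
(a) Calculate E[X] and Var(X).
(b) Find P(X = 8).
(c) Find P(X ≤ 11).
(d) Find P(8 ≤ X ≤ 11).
(a) E[X] = 9.0000, Var(X) = 2.2500
(b) P(X = 8) = 0.193578
(c) P(X ≤ 11) = 0.968324
(d) P(8 ≤ X ≤ 11) = 0.810680

We have X ~ Binomial(n=12, p=0.75).

(a) Moments:
E[X] = 9.0000
Var(X) = 2.2500
σ = √Var(X) = 1.5000

(b) Point probability using PMF:
P(X = 8) = 0.193578

(c) Cumulative probability using CDF:
P(X ≤ 11) = F(11) = 0.968324

(d) Range probability:
P(8 ≤ X ≤ 11) = P(X ≤ 11) - P(X ≤ 7)
                   = F(11) - F(7)
                   = 0.968324 - 0.157644
                   = 0.810680

This means approximately 81.1% of outcomes fall in the interval [8, 11].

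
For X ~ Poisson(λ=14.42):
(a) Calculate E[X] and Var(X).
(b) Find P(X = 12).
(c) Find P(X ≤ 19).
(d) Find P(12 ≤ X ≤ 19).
(a) E[X] = 14.4200, Var(X) = 14.4200
(b) P(X = 12) = 0.092198
(c) P(X ≤ 19) = 0.905037
(d) P(12 ≤ X ≤ 19) = 0.678827

We have X ~ Poisson(λ=14.42).

(a) Moments:
E[X] = 14.4200
Var(X) = 14.4200
σ = √Var(X) = 3.7974

(b) Point probability using PMF:
P(X = 12) = 0.092198

(c) Cumulative probability using CDF:
P(X ≤ 19) = F(19) = 0.905037

(d) Range probability:
P(12 ≤ X ≤ 19) = P(X ≤ 19) - P(X ≤ 11)
                   = F(19) - F(11)
                   = 0.905037 - 0.226211
                   = 0.678827

This means approximately 67.9% of outcomes fall in the interval [12, 19].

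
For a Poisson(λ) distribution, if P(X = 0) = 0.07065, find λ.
λ = 2.6500

For a Poisson(λ) distribution, the PMF at 0 is:
P(X = 0) = λ^0 e^(-λ) / 0! = e^(-λ)

Given P(X = 0) = 0.07065:
e^(-λ) = 0.07065
-λ = ln(0.07065)
λ = -ln(0.07065) = 2.6500

Verification: e^(-2.6500) = 0.07065 ✓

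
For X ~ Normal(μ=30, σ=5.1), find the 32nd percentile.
27.6147

We have X ~ Normal(μ=30, σ=5.1).

We want to find x such that P(X ≤ x) = 0.32.

This is the 32nd percentile, which means 32% of values fall below this point.

Using the inverse CDF (quantile function):
x = F⁻¹(0.32) = 27.6147

Verification: P(X ≤ 27.6147) = 0.32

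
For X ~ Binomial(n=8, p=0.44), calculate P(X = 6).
0.063716

We have X ~ Binomial(n=8, p=0.44).

For a Binomial distribution, the PMF gives us the probability of each outcome.

Using the PMF formula:
P(X = 6) = 0.063716

Rounded to 4 decimal places: 0.0637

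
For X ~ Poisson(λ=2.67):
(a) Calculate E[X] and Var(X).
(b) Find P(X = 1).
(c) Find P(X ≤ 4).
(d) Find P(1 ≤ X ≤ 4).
(a) E[X] = 2.6700, Var(X) = 2.6700
(b) P(X = 1) = 0.184903
(c) P(X ≤ 4) = 0.867340
(d) P(1 ≤ X ≤ 4) = 0.798088

We have X ~ Poisson(λ=2.67).

(a) Moments:
E[X] = 2.6700
Var(X) = 2.6700
σ = √Var(X) = 1.6340

(b) Point probability using PMF:
P(X = 1) = 0.184903

(c) Cumulative probability using CDF:
P(X ≤ 4) = F(4) = 0.867340

(d) Range probability:
P(1 ≤ X ≤ 4) = P(X ≤ 4) - P(X ≤ 0)
                   = F(4) - F(0)
                   = 0.867340 - 0.069252
                   = 0.798088

This means approximately 79.8% of outcomes fall in the interval [1, 4].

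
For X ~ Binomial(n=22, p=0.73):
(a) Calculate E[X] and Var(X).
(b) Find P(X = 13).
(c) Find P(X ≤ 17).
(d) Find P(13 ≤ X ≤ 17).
(a) E[X] = 16.0600, Var(X) = 4.3362
(b) P(X = 13) = 0.063415
(c) P(X ≤ 17) = 0.748478
(d) P(13 ≤ X ≤ 17) = 0.699977

We have X ~ Binomial(n=22, p=0.73).

(a) Moments:
E[X] = 16.0600
Var(X) = 4.3362
σ = √Var(X) = 2.0824

(b) Point probability using PMF:
P(X = 13) = 0.063415

(c) Cumulative probability using CDF:
P(X ≤ 17) = F(17) = 0.748478

(d) Range probability:
P(13 ≤ X ≤ 17) = P(X ≤ 17) - P(X ≤ 12)
                   = F(17) - F(12)
                   = 0.748478 - 0.048500
                   = 0.699977

This means approximately 70.0% of outcomes fall in the interval [13, 17].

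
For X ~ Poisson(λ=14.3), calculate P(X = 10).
0.060700

We have X ~ Poisson(λ=14.3).

For a Poisson distribution, the PMF gives us the probability of each outcome.

Using the PMF formula:
P(X = 10) = 0.060700

Rounded to 4 decimal places: 0.0607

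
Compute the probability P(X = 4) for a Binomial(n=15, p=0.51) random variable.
0.036105

We have X ~ Binomial(n=15, p=0.51).

For a Binomial distribution, the PMF gives us the probability of each outcome.

Using the PMF formula:
P(X = 4) = 0.036105

Rounded to 4 decimal places: 0.0361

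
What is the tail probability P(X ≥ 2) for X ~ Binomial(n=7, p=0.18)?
0.367666

We have X ~ Binomial(n=7, p=0.18).

For discrete distributions, P(X ≥ 2) = 1 - P(X ≤ 1).

P(X ≤ 1) = 0.632334
P(X ≥ 2) = 1 - 0.632334 = 0.367666

So there's approximately a 36.8% chance that X is at least 2.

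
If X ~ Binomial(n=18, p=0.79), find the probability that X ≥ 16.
0.238393

We have X ~ Binomial(n=18, p=0.79).

For discrete distributions, P(X ≥ 16) = 1 - P(X ≤ 15).

P(X ≤ 15) = 0.761607
P(X ≥ 16) = 1 - 0.761607 = 0.238393

So there's approximately a 23.8% chance that X is at least 16.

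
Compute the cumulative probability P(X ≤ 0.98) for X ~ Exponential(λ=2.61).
0.922525

We have X ~ Exponential(λ=2.61).

The CDF gives us P(X ≤ k).

Using the CDF:
P(X ≤ 0.98) = 0.922525

This means there's approximately a 92.3% chance that X is at most 0.98.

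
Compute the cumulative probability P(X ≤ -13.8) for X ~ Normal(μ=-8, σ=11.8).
0.311527

We have X ~ Normal(μ=-8, σ=11.8).

The CDF gives us P(X ≤ k).

Using the CDF:
P(X ≤ -13.8) = 0.311527

This means there's approximately a 31.2% chance that X is at most -13.8.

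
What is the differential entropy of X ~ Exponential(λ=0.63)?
1.4620 nats

We have X ~ Exponential(λ=0.63).

The differential entropy measures the uncertainty or information content of the distribution.

For an Exponential distribution with λ=0.63:
h(X) = 1.4620 nats

(In bits, this would be 2.1093 bits.)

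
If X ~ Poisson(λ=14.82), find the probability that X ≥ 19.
0.168049

We have X ~ Poisson(λ=14.82).

For discrete distributions, P(X ≥ 19) = 1 - P(X ≤ 18).

P(X ≤ 18) = 0.831951
P(X ≥ 19) = 1 - 0.831951 = 0.168049

So there's approximately a 16.8% chance that X is at least 19.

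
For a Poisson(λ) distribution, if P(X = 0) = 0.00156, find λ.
λ = 6.4631

For a Poisson(λ) distribution, the PMF at 0 is:
P(X = 0) = λ^0 e^(-λ) / 0! = e^(-λ)

Given P(X = 0) = 0.00156:
e^(-λ) = 0.00156
-λ = ln(0.00156)
λ = -ln(0.00156) = 6.4631

Verification: e^(-6.4631) = 0.00156 ✓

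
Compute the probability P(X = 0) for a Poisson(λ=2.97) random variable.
0.051303

We have X ~ Poisson(λ=2.97).

For a Poisson distribution, the PMF gives us the probability of each outcome.

Using the PMF formula:
P(X = 0) = 0.051303

Rounded to 4 decimal places: 0.0513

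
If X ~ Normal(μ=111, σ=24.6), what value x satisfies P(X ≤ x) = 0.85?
136.4963

We have X ~ Normal(μ=111, σ=24.6).

We want to find x such that P(X ≤ x) = 0.85.

This is the 85th percentile, which means 85% of values fall below this point.

Using the inverse CDF (quantile function):
x = F⁻¹(0.85) = 136.4963

Verification: P(X ≤ 136.4963) = 0.85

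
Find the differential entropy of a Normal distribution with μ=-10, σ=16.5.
4.2223 nats

We have X ~ Normal(μ=-10, σ=16.5).

The differential entropy measures the uncertainty or information content of the distribution.

For a Normal distribution with μ=-10, σ=16.5:
h(X) = 4.2223 nats

(In bits, this would be 6.0915 bits.)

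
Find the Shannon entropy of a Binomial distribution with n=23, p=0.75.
2.1439 nats

We have X ~ Binomial(n=23, p=0.75).

The Shannon entropy measures the uncertainty or information content of the distribution.

For a Binomial distribution with n=23, p=0.75:
H(X) = 2.1439 nats

(In bits, this would be 3.0930 bits.)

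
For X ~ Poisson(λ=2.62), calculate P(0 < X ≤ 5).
0.876676

We have X ~ Poisson(λ=2.62).

To find P(0 < X ≤ 5), we use:
P(0 < X ≤ 5) = P(X ≤ 5) - P(X ≤ 0)
                 = F(5) - F(0)
                 = 0.949478 - 0.072803
                 = 0.876676

So there's approximately a 87.7% chance that X falls in this range.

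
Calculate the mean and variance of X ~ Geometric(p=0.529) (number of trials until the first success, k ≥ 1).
E[X] = 1.8904, Var(X) = 1.6831

We have X ~ Geometric(p=0.529) (number of trials until the first success, k ≥ 1).

For a Geometric distribution with p=0.529 (number of trials until the first success, k ≥ 1):

Expected value:
E[X] = 1.8904

Variance:
Var(X) = 1.6831

Standard deviation:
σ = √Var(X) = 1.2973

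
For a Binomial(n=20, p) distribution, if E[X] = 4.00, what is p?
p = 0.2

For a Binomial(n, p) distribution:
E[X] = n × p

Given n = 20 and E[X] = 4.00:
4.00 = 20 × p
p = 4.00 / 20 = 0.2

Verification: Binomial(20, 0.2) has E[X] = 4.00 ✓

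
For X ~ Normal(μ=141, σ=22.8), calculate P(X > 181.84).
0.036628

We have X ~ Normal(μ=141, σ=22.8).

P(X > 181.84) = 1 - P(X ≤ 181.84)
                = 1 - F(181.84)
                = 1 - 0.963372
                = 0.036628

So there's approximately a 3.7% chance that X exceeds 181.84.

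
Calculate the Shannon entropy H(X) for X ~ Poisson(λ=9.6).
2.5406 nats

We have X ~ Poisson(λ=9.6).

The Shannon entropy measures the uncertainty or information content of the distribution.

For a Poisson distribution with λ=9.6:
H(X) = 2.5406 nats

(In bits, this would be 3.6653 bits.)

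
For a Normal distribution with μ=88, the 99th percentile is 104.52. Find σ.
σ = 7.1013

For X ~ Normal(μ, σ), the p-th percentile satisfies x = μ + z_p × σ,
where z_p = Φ⁻¹(p) is the standard normal quantile.

Step 1: z_{0.99} = Φ⁻¹(0.99) = 2.3263

Step 2: Solve for σ:
104.52 = 88 + 2.3263 × σ
σ = (104.52 - 88) / 2.3263
σ = 16.52 / 2.3263
σ = 7.1013

Verification: μ + z × σ = 88 + 2.3263 × 7.1013 = 104.52 ✓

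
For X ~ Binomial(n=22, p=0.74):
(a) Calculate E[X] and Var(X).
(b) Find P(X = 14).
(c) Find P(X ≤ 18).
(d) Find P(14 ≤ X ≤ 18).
(a) E[X] = 16.2800, Var(X) = 4.2328
(b) P(X = 14) = 0.098598
(c) P(X ≤ 18) = 0.861865
(d) P(14 ≤ X ≤ 18) = 0.769842

We have X ~ Binomial(n=22, p=0.74).

(a) Moments:
E[X] = 16.2800
Var(X) = 4.2328
σ = √Var(X) = 2.0574

(b) Point probability using PMF:
P(X = 14) = 0.098598

(c) Cumulative probability using CDF:
P(X ≤ 18) = F(18) = 0.861865

(d) Range probability:
P(14 ≤ X ≤ 18) = P(X ≤ 18) - P(X ≤ 13)
                   = F(18) - F(13)
                   = 0.861865 - 0.092023
                   = 0.769842

This means approximately 77.0% of outcomes fall in the interval [14, 18].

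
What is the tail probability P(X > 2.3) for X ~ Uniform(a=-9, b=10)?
0.405263

We have X ~ Uniform(a=-9, b=10).

P(X > 2.3) = 1 - P(X ≤ 2.3)
                = 1 - F(2.3)
                = 1 - 0.594737
                = 0.405263

So there's approximately a 40.5% chance that X exceeds 2.3.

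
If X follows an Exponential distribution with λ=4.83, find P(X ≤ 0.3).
0.765195

We have X ~ Exponential(λ=4.83).

The CDF gives us P(X ≤ k).

Using the CDF:
P(X ≤ 0.3) = 0.765195

This means there's approximately a 76.5% chance that X is at most 0.3.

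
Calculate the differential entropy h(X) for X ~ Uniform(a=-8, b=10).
2.8904 nats

We have X ~ Uniform(a=-8, b=10).

The differential entropy measures the uncertainty or information content of the distribution.

For a Uniform distribution with a=-8, b=10:
h(X) = 2.8904 nats

(In bits, this would be 4.1699 bits.)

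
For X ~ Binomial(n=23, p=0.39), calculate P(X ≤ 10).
0.745971

We have X ~ Binomial(n=23, p=0.39).

The CDF gives us P(X ≤ k).

Using the CDF:
P(X ≤ 10) = 0.745971

This means there's approximately a 74.6% chance that X is at most 10.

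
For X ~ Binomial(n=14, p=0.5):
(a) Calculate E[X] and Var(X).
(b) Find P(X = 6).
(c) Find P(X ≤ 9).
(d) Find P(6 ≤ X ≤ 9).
(a) E[X] = 7.0000, Var(X) = 3.5000
(b) P(X = 6) = 0.183289
(c) P(X ≤ 9) = 0.910217
(d) P(6 ≤ X ≤ 9) = 0.698242

We have X ~ Binomial(n=14, p=0.5).

(a) Moments:
E[X] = 7.0000
Var(X) = 3.5000
σ = √Var(X) = 1.8708

(b) Point probability using PMF:
P(X = 6) = 0.183289

(c) Cumulative probability using CDF:
P(X ≤ 9) = F(9) = 0.910217

(d) Range probability:
P(6 ≤ X ≤ 9) = P(X ≤ 9) - P(X ≤ 5)
                   = F(9) - F(5)
                   = 0.910217 - 0.211975
                   = 0.698242

This means approximately 69.8% of outcomes fall in the interval [6, 9].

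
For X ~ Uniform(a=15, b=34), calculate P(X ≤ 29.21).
0.747895

We have X ~ Uniform(a=15, b=34).

The CDF gives us P(X ≤ k).

Using the CDF:
P(X ≤ 29.21) = 0.747895

This means there's approximately a 74.8% chance that X is at most 29.21.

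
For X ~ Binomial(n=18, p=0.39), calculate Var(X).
4.2822

We have X ~ Binomial(n=18, p=0.39).

For a Binomial distribution with n=18, p=0.39:
Var(X) = 4.2822

The variance measures the spread of the distribution around the mean.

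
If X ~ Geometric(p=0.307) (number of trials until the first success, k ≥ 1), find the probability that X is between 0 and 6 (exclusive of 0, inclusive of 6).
0.889236

We have X ~ Geometric(p=0.307) (number of trials until the first success, k ≥ 1).

To find P(0 < X ≤ 6), we use:
P(0 < X ≤ 6) = P(X ≤ 6) - P(X ≤ 0)
                 = F(6) - F(0)
                 = 0.889236 - 0.000000
                 = 0.889236

So there's approximately a 88.9% chance that X falls in this range.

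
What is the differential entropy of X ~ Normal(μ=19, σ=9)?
3.6162 nats

We have X ~ Normal(μ=19, σ=9).

The differential entropy measures the uncertainty or information content of the distribution.

For a Normal distribution with μ=19, σ=9:
h(X) = 3.6162 nats

(In bits, this would be 5.2170 bits.)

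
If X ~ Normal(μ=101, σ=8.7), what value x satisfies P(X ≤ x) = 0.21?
93.9841

We have X ~ Normal(μ=101, σ=8.7).

We want to find x such that P(X ≤ x) = 0.21.

This is the 21st percentile, which means 21% of values fall below this point.

Using the inverse CDF (quantile function):
x = F⁻¹(0.21) = 93.9841

Verification: P(X ≤ 93.9841) = 0.21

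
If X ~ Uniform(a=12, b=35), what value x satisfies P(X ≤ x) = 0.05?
13.1500

We have X ~ Uniform(a=12, b=35).

We want to find x such that P(X ≤ x) = 0.05.

This is the 5th percentile, which means 5% of values fall below this point.

Using the inverse CDF (quantile function):
x = F⁻¹(0.05) = 13.1500

Verification: P(X ≤ 13.1500) = 0.05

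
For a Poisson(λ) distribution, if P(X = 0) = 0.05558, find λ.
λ = 2.8899

For a Poisson(λ) distribution, the PMF at 0 is:
P(X = 0) = λ^0 e^(-λ) / 0! = e^(-λ)

Given P(X = 0) = 0.05558:
e^(-λ) = 0.05558
-λ = ln(0.05558)
λ = -ln(0.05558) = 2.8899

Verification: e^(-2.8899) = 0.05558 ✓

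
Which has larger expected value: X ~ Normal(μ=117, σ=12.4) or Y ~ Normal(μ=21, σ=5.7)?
X has larger mean (117.0000 > 21.0000)

Compute the expected value for each distribution:

X ~ Normal(μ=117, σ=12.4):
E[X] = 117.0000

Y ~ Normal(μ=21, σ=5.7):
E[Y] = 21.0000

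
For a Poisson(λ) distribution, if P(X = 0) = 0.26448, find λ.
λ = 1.3300

For a Poisson(λ) distribution, the PMF at 0 is:
P(X = 0) = λ^0 e^(-λ) / 0! = e^(-λ)

Given P(X = 0) = 0.26448:
e^(-λ) = 0.26448
-λ = ln(0.26448)
λ = -ln(0.26448) = 1.3300

Verification: e^(-1.3300) = 0.26448 ✓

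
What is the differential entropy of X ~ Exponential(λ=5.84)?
-0.7647 nats

We have X ~ Exponential(λ=5.84).

The differential entropy measures the uncertainty or information content of the distribution.

For an Exponential distribution with λ=5.84:
h(X) = -0.7647 nats

(In bits, this would be -1.1033 bits.)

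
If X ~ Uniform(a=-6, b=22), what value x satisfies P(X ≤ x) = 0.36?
4.0800

We have X ~ Uniform(a=-6, b=22).

We want to find x such that P(X ≤ x) = 0.36.

This is the 36th percentile, which means 36% of values fall below this point.

Using the inverse CDF (quantile function):
x = F⁻¹(0.36) = 4.0800

Verification: P(X ≤ 4.0800) = 0.36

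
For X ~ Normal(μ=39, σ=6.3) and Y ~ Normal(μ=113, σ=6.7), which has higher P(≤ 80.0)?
X has higher probability (P(X ≤ 80.0) = 1.0000 > P(Y ≤ 80.0) = 0.0000)

Compute P(≤ 80.0) for each distribution:

X ~ Normal(μ=39, σ=6.3):
P(X ≤ 80.0) = 1.0000

Y ~ Normal(μ=113, σ=6.7):
P(Y ≤ 80.0) = 0.0000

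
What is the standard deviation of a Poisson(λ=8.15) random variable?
2.8548

We have X ~ Poisson(λ=8.15).

For a Poisson distribution with λ=8.15:
σ = √Var(X) = 2.8548

The standard deviation is the square root of the variance.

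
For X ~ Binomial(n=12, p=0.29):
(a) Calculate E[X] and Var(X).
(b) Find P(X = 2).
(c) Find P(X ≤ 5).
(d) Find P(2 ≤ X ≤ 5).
(a) E[X] = 3.4800, Var(X) = 2.4708
(b) P(X = 2) = 0.180686
(c) P(X ≤ 5) = 0.897359
(d) P(2 ≤ X ≤ 5) = 0.800519

We have X ~ Binomial(n=12, p=0.29).

(a) Moments:
E[X] = 3.4800
Var(X) = 2.4708
σ = √Var(X) = 1.5719

(b) Point probability using PMF:
P(X = 2) = 0.180686

(c) Cumulative probability using CDF:
P(X ≤ 5) = F(5) = 0.897359

(d) Range probability:
P(2 ≤ X ≤ 5) = P(X ≤ 5) - P(X ≤ 1)
                   = F(5) - F(1)
                   = 0.897359 - 0.096840
                   = 0.800519

This means approximately 80.1% of outcomes fall in the interval [2, 5].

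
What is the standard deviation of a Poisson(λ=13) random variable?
3.6056

We have X ~ Poisson(λ=13).

For a Poisson distribution with λ=13:
σ = √Var(X) = 3.6056

The standard deviation is the square root of the variance.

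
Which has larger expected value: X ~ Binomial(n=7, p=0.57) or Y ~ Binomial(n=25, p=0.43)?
Y has larger mean (10.7500 > 3.9900)

Compute the expected value for each distribution:

X ~ Binomial(n=7, p=0.57):
E[X] = 3.9900

Y ~ Binomial(n=25, p=0.43):
E[Y] = 10.7500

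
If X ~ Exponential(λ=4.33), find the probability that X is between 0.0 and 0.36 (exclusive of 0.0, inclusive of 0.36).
0.789612

We have X ~ Exponential(λ=4.33).

To find P(0.0 < X ≤ 0.36), we use:
P(0.0 < X ≤ 0.36) = P(X ≤ 0.36) - P(X ≤ 0.0)
                 = F(0.36) - F(0.0)
                 = 0.789612 - 0.000000
                 = 0.789612

So there's approximately a 79.0% chance that X falls in this range.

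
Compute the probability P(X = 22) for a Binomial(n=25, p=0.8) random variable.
0.135768

We have X ~ Binomial(n=25, p=0.8).

For a Binomial distribution, the PMF gives us the probability of each outcome.

Using the PMF formula:
P(X = 22) = 0.135768

Rounded to 4 decimal places: 0.1358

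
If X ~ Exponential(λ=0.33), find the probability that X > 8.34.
0.063787

We have X ~ Exponential(λ=0.33).

P(X > 8.34) = 1 - P(X ≤ 8.34)
                = 1 - F(8.34)
                = 1 - 0.936213
                = 0.063787

So there's approximately a 6.4% chance that X exceeds 8.34.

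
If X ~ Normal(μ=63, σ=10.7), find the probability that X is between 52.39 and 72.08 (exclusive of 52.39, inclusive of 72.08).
0.641248

We have X ~ Normal(μ=63, σ=10.7).

To find P(52.39 < X ≤ 72.08), we use:
P(52.39 < X ≤ 72.08) = P(X ≤ 72.08) - P(X ≤ 52.39)
                 = F(72.08) - F(52.39)
                 = 0.801948 - 0.160699
                 = 0.641248

So there's approximately a 64.1% chance that X falls in this range.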